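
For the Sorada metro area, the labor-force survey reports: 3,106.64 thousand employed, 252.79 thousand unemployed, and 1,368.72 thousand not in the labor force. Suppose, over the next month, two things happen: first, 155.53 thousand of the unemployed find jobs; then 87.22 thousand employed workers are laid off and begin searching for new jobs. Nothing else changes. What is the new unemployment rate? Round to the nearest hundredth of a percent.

Initially, labor force = 3,106.64 + 252.79 = 3,359.43 thousand, so u = 252.79/3,359.43 = 7.52%.
After the first change, unemployed falls and employed rises by 155.53; labor force unchanged → E = 3,262.17, U = 97.26, labor force = 3,359.43 thousand.
After the second change, employed falls and unemployed rises by 87.22; labor force unchanged → E = 3,174.95, U = 184.48, labor force = 3,359.43 thousand.
New unemployment rate = 184.48 / 3,359.43 = 5.49%.

New unemployment rate ≈ 5.49%.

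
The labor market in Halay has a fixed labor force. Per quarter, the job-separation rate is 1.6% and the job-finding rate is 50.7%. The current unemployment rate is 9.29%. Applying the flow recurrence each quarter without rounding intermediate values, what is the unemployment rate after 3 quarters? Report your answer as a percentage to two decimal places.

Unemployment rate after three quarters ≈ 3.74%.

With a fixed labor force, u_{t+1} = u_t + s·(1−u_t) − f·u_t = u_t·(1−s−f) + s.
Here 1−s−f = 0.477 and s = 0.016.
u_1 = 0.092900 × 0.477 + 0.016 = 0.060313.
u_2 = 0.060313 × 0.477 + 0.016 = 0.044769.
u_3 = 0.044769 × 0.477 + 0.016 = 0.037355.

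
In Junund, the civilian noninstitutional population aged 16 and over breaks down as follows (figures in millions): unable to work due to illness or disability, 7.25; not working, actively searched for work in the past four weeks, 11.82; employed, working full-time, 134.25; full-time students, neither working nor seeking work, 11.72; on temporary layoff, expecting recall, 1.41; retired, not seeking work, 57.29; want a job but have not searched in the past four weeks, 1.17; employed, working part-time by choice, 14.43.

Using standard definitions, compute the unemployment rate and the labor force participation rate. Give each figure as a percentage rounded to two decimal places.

Employed = 134.25 + 14.43 = 148.68 million.
Unemployed = 11.82 + 1.41 = 13.23 million (jobless and actively searching, or on temporary layoff).
Labor force = 148.68 + 13.23 = 161.91 million.
Not in labor force = 7.25 + 11.72 + 57.29 + 1.17 = 77.43 million (those not working and not actively searching are outside the labor force — including those who want a job but have given up searching).
Civilian working-age population = 161.91 + 77.43 = 239.34 million.
Unemployment rate = 13.23 / 161.91 = 8.17%.
Labor force participation rate = 161.91 / 239.34 = 67.65%.

Unemployment rate ≈ 8.17%; labor force participation rate ≈ 67.65%.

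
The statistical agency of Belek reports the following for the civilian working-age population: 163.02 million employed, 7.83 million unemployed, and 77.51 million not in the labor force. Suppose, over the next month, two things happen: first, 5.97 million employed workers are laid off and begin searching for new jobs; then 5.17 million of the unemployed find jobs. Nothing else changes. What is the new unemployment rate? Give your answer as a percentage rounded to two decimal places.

Initially, labor force = 163.02 + 7.83 = 170.85 million, so u = 7.83/170.85 = 4.58%.
After the first change, employed falls and unemployed rises by 5.97; labor force unchanged → E = 157.05, U = 13.80, labor force = 170.85 million.
After the second change, unemployed falls and employed rises by 5.17; labor force unchanged → E = 162.22, U = 8.63, labor force = 170.85 million.
New unemployment rate = 8.63 / 170.85 = 5.05%.

New unemployment rate ≈ 5.05%.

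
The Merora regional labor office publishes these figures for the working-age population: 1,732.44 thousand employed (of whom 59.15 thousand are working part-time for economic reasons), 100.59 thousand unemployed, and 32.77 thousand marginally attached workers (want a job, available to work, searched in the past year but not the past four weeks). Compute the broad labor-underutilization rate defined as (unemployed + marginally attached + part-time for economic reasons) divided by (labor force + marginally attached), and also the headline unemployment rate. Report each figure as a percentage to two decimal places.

Broad underutilization rate ≈ 10.32%; headline unemployment rate ≈ 5.49%.

Labor force = 1,732.44 + 100.59 = 1,833.03 thousand.
Numerator = 100.59 + 32.77 + 59.15 = 192.51 thousand.
Denominator = 1,833.03 + 32.77 = 1,865.80 thousand.
Broad rate = 192.51 / 1,865.80 = 10.32%.
Headline unemployment rate = 100.59 / 1,833.03 = 5.49%.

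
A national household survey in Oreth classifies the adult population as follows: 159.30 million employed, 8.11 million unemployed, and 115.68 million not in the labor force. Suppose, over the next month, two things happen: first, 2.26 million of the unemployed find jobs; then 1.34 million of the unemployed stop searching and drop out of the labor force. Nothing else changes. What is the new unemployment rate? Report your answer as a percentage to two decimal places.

New unemployment rate ≈ 2.72%.

Initially, labor force = 159.30 + 8.11 = 167.41 million, so u = 8.11/167.41 = 4.84%.
After the first change, unemployed falls and employed rises by 2.26; labor force unchanged → E = 161.56, U = 5.85, labor force = 167.41 million.
After the second change, unemployed and labor force both fall by 1.34 → E = 161.56, U = 4.51, labor force = 166.07 million.
New unemployment rate = 4.51 / 166.07 = 2.72%.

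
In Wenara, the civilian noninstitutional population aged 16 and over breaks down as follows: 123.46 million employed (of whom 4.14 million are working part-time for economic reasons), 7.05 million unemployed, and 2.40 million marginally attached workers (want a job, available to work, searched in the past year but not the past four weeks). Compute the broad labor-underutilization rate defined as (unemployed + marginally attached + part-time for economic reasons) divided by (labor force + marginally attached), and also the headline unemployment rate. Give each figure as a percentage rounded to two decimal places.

Broad underutilization rate ≈ 10.22%; headline unemployment rate ≈ 5.40%.

Labor force = 123.46 + 7.05 = 130.51 million.
Numerator = 7.05 + 2.40 + 4.14 = 13.59 million.
Denominator = 130.51 + 2.40 = 132.91 million.
Broad rate = 13.59 / 132.91 = 10.22%.
Headline unemployment rate = 7.05 / 130.51 = 5.40%.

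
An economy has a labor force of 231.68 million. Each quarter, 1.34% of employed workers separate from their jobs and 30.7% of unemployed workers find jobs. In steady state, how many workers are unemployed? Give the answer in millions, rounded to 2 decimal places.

About 9.69 million are unemployed in steady state.

Steady-state unemployment rate u* = s/(s+f) = 1.34/(1.34+30.7) = 0.041823.
Unemployed = u* × labor force = 0.041823 × 231.68 ≈ 9.69 million.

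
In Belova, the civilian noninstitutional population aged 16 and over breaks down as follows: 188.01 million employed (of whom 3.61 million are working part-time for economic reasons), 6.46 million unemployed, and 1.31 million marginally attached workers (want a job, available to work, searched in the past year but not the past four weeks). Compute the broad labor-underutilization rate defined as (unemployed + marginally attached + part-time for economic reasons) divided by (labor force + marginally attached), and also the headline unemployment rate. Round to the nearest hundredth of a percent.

Broad underutilization rate ≈ 5.81%; headline unemployment rate ≈ 3.32%.

Labor force = 188.01 + 6.46 = 194.47 million.
Numerator = 6.46 + 1.31 + 3.61 = 11.38 million.
Denominator = 194.47 + 1.31 = 195.78 million.
Broad rate = 11.38 / 195.78 = 5.81%.
Headline unemployment rate = 6.46 / 194.47 = 3.32%.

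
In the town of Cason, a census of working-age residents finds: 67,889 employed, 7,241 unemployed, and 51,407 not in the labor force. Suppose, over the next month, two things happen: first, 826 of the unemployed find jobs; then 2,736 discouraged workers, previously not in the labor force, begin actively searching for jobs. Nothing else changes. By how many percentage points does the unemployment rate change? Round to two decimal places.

Initially, labor force = 67,889 + 7,241 = 75,130, so u = 7,241/75,130 = 9.64%.
After the first change, unemployed falls and employed rises by 826; labor force unchanged → E = 68,715, U = 6,415, labor force = 75,130.
After the second change, unemployed and labor force both rise by 2,736 → E = 68,715, U = 9,151, labor force = 77,866.
New unemployment rate = 9,151 / 77,866 = 11.75%.
Change = 11.75% − 9.64% = +2.11 percentage points.

The unemployment rate changes by +2.11 percentage points.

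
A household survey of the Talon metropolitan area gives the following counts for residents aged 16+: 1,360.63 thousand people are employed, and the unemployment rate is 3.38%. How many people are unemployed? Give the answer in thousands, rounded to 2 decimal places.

About 47.60 thousand are unemployed.

Let U be the number unemployed. The labor force is E + U, and U/(E+U) = 0.0338.
So U = 0.0338 × 1,360.63 / (1 − 0.0338) = 45.9893 / 0.9662 ≈ 47.60 thousand.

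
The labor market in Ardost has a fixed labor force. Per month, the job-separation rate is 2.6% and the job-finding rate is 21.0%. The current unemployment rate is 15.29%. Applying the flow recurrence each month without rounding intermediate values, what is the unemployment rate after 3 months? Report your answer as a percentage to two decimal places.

Unemployment rate after three months ≈ 12.92%.

With a fixed labor force, u_{t+1} = u_t + s·(1−u_t) − f·u_t = u_t·(1−s−f) + s.
Here 1−s−f = 0.764 and s = 0.026.
u_1 = 0.152900 × 0.764 + 0.026 = 0.142816.
u_2 = 0.142816 × 0.764 + 0.026 = 0.135111.
u_3 = 0.135111 × 0.764 + 0.026 = 0.129225.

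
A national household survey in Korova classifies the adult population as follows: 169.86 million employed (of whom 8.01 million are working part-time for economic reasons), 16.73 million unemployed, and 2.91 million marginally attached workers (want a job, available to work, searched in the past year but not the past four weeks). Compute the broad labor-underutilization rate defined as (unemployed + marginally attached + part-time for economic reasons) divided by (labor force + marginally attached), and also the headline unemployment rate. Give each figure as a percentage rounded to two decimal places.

Labor force = 169.86 + 16.73 = 186.59 million.
Numerator = 16.73 + 2.91 + 8.01 = 27.65 million.
Denominator = 186.59 + 2.91 = 189.50 million.
Broad rate = 27.65 / 189.50 = 14.59%.
Headline unemployment rate = 16.73 / 186.59 = 8.97%.

Broad underutilization rate ≈ 14.59%; headline unemployment rate ≈ 8.97%.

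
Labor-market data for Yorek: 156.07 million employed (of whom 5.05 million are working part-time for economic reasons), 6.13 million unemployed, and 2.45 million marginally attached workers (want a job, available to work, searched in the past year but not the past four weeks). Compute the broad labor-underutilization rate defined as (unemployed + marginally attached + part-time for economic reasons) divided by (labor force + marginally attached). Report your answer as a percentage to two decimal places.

Labor force = 156.07 + 6.13 = 162.20 million.
Numerator = 6.13 + 2.45 + 5.05 = 13.63 million.
Denominator = 162.20 + 2.45 = 164.65 million.
Broad rate = 13.63 / 164.65 = 8.28%.

Broad underutilization rate ≈ 8.28%.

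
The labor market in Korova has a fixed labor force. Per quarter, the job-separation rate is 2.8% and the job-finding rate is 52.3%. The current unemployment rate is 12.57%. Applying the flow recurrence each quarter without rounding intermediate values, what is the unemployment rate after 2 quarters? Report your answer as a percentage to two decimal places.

Unemployment rate after two quarters ≈ 6.59%.

With a fixed labor force, u_{t+1} = u_t + s·(1−u_t) − f·u_t = u_t·(1−s−f) + s.
Here 1−s−f = 0.449 and s = 0.028.
u_1 = 0.125700 × 0.449 + 0.028 = 0.084439.
u_2 = 0.084439 × 0.449 + 0.028 = 0.065913.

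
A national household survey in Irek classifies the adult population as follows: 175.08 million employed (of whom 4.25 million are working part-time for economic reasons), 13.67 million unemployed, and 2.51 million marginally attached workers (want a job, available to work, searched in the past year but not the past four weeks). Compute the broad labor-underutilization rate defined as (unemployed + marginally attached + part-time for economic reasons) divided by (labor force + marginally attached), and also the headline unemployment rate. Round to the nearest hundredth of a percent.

Broad underutilization rate ≈ 10.68%; headline unemployment rate ≈ 7.24%.

Labor force = 175.08 + 13.67 = 188.75 million.
Numerator = 13.67 + 2.51 + 4.25 = 20.43 million.
Denominator = 188.75 + 2.51 = 191.26 million.
Broad rate = 20.43 / 191.26 = 10.68%.
Headline unemployment rate = 13.67 / 188.75 = 7.24%.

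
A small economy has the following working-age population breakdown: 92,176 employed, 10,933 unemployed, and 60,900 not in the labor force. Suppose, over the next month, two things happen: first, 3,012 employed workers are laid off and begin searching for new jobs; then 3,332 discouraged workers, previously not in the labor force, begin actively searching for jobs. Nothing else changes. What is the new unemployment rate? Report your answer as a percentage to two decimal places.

New unemployment rate ≈ 16.23%.

Initially, labor force = 92,176 + 10,933 = 103,109, so u = 10,933/103,109 = 10.60%.
After the first change, employed falls and unemployed rises by 3,012; labor force unchanged → E = 89,164, U = 13,945, labor force = 103,109.
After the second change, unemployed and labor force both rise by 3,332 → E = 89,164, U = 17,277, labor force = 106,441.
New unemployment rate = 17,277 / 106,441 = 16.23%.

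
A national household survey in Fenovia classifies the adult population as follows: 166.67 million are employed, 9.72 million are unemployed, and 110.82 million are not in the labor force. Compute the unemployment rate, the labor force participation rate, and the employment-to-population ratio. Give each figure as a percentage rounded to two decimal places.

Labor force = employed + unemployed = 166.67 + 9.72 = 176.39 million.
Working-age population = 176.39 + 110.82 = 287.21 million.
Unemployment rate = 9.72 / 176.39 = 5.51%.
Labor force participation rate = 176.39 / 287.21 = 61.41%.
Employment-population ratio = 166.67 / 287.21 = 58.03%.

Unemployment rate ≈ 5.51%; labor force participation rate ≈ 61.41%; employment-population ratio ≈ 58.03%.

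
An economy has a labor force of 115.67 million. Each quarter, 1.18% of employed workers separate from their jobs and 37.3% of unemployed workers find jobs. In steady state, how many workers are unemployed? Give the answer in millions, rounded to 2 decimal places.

About 3.55 million are unemployed in steady state.

Steady-state unemployment rate u* = s/(s+f) = 1.18/(1.18+37.3) = 0.030665.
Unemployed = u* × labor force = 0.030665 × 115.67 ≈ 3.55 million.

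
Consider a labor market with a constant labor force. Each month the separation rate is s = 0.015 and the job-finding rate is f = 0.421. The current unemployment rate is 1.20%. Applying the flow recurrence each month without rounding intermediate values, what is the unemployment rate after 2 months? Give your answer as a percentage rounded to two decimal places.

With a fixed labor force, u_{t+1} = u_t + s·(1−u_t) − f·u_t = u_t·(1−s−f) + s.
Here 1−s−f = 0.564 and s = 0.015.
u_1 = 0.012000 × 0.564 + 0.015 = 0.021768.
u_2 = 0.021768 × 0.564 + 0.015 = 0.027277.

Unemployment rate after two months ≈ 2.73%.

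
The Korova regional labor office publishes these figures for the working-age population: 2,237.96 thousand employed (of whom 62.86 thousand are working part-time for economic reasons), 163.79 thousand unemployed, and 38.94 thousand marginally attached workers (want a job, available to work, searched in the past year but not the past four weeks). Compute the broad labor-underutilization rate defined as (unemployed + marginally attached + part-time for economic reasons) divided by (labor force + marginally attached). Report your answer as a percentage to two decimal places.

Broad underutilization rate ≈ 10.88%.

Labor force = 2,237.96 + 163.79 = 2,401.75 thousand.
Numerator = 163.79 + 38.94 + 62.86 = 265.59 thousand.
Denominator = 2,401.75 + 38.94 = 2,440.69 thousand.
Broad rate = 265.59 / 2,440.69 = 10.88%.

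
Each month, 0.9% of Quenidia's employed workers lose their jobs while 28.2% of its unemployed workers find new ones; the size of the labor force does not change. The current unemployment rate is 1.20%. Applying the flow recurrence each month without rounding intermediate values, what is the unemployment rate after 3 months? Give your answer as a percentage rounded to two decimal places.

Unemployment rate after three months ≈ 2.42%.

With a fixed labor force, u_{t+1} = u_t + s·(1−u_t) − f·u_t = u_t·(1−s−f) + s.
Here 1−s−f = 0.709 and s = 0.009.
u_1 = 0.012000 × 0.709 + 0.009 = 0.017508.
u_2 = 0.017508 × 0.709 + 0.009 = 0.021413.
u_3 = 0.021413 × 0.709 + 0.009 = 0.024182.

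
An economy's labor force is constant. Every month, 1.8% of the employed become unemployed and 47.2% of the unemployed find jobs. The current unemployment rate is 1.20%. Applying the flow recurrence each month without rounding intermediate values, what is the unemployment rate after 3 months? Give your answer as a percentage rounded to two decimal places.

Unemployment rate after three months ≈ 3.35%.

With a fixed labor force, u_{t+1} = u_t + s·(1−u_t) − f·u_t = u_t·(1−s−f) + s.
Here 1−s−f = 0.510 and s = 0.018.
u_1 = 0.012000 × 0.510 + 0.018 = 0.024120.
u_2 = 0.024120 × 0.510 + 0.018 = 0.030301.
u_3 = 0.030301 × 0.510 + 0.018 = 0.033454.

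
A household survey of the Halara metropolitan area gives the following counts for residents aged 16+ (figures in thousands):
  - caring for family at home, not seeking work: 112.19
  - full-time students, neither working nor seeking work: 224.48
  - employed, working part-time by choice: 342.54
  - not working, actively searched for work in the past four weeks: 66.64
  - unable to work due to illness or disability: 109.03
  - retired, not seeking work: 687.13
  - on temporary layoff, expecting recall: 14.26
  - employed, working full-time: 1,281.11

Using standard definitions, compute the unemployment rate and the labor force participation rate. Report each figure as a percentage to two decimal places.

Employed = 342.54 + 1,281.11 = 1,623.65 thousand.
Unemployed = 66.64 + 14.26 = 80.90 thousand (jobless and actively searching, or on temporary layoff).
Labor force = 1,623.65 + 80.90 = 1,704.55 thousand.
Not in labor force = 112.19 + 224.48 + 109.03 + 687.13 = 1,132.83 thousand (those not working and not actively searching are outside the labor force).
Civilian working-age population = 1,704.55 + 1,132.83 = 2,837.38 thousand.
Unemployment rate = 80.90 / 1,704.55 = 4.75%.
Labor force participation rate = 1,704.55 / 2,837.38 = 60.07%.

Unemployment rate ≈ 4.75%; labor force participation rate ≈ 60.07%.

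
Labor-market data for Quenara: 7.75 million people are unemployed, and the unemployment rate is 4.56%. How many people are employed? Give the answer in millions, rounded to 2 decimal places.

Labor force = U / u = 7.75 / 0.0456 ≈ 169.96 million.
Employed = labor force − unemployed = 169.96 − 7.75 = 162.21 million.

About 162.21 million are employed.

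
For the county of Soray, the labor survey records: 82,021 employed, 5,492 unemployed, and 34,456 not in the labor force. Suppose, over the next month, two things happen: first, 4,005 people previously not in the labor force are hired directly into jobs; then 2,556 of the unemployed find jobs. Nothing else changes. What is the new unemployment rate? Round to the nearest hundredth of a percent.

Initially, labor force = 82,021 + 5,492 = 87,513, so u = 5,492/87,513 = 6.28%.
After the first change, employed and labor force both rise by 4,005; unemployed unchanged → E = 86,026, U = 5,492, labor force = 91,518.
After the second change, unemployed falls and employed rises by 2,556; labor force unchanged → E = 88,582, U = 2,936, labor force = 91,518.
New unemployment rate = 2,936 / 91,518 = 3.21%.

New unemployment rate ≈ 3.21%.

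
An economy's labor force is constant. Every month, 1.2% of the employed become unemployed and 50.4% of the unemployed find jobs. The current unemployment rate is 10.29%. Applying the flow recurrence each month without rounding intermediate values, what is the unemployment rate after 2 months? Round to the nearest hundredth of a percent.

With a fixed labor force, u_{t+1} = u_t + s·(1−u_t) − f·u_t = u_t·(1−s−f) + s.
Here 1−s−f = 0.484 and s = 0.012.
u_1 = 0.102900 × 0.484 + 0.012 = 0.061804.
u_2 = 0.061804 × 0.484 + 0.012 = 0.041913.

Unemployment rate after two months ≈ 4.19%.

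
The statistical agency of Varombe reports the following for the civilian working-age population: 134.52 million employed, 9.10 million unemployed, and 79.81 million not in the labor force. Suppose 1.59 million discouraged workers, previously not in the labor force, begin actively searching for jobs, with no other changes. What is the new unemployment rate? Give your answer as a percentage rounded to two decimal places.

New unemployment rate ≈ 7.36%.

Initially, labor force = 134.52 + 9.10 = 143.62 million, so u = 9.10/143.62 = 6.34%.
After the change, unemployed and labor force both rise by 1.59 → E = 134.52, U = 10.69, labor force = 145.21 million.
New unemployment rate = 10.69 / 145.21 = 7.36%.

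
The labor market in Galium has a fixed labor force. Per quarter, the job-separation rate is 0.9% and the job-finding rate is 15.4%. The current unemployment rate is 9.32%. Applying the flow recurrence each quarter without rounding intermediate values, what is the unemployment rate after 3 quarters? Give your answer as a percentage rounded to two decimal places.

Unemployment rate after three quarters ≈ 7.75%.

With a fixed labor force, u_{t+1} = u_t + s·(1−u_t) − f·u_t = u_t·(1−s−f) + s.
Here 1−s−f = 0.837 and s = 0.009.
u_1 = 0.093200 × 0.837 + 0.009 = 0.087008.
u_2 = 0.087008 × 0.837 + 0.009 = 0.081826.
u_3 = 0.081826 × 0.837 + 0.009 = 0.077488.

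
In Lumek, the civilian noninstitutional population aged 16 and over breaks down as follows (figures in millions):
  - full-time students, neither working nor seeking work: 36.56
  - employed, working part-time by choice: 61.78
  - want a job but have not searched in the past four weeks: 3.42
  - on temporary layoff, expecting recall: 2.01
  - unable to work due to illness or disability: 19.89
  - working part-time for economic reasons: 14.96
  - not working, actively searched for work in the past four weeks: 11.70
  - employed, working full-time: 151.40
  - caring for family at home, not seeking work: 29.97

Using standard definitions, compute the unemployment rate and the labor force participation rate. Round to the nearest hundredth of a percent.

Employed = 61.78 + 14.96 + 151.40 = 228.14 million (anyone who worked, including part-time for economic reasons, counts as employed).
Unemployed = 2.01 + 11.70 = 13.71 million (jobless and actively searching, or on temporary layoff).
Labor force = 228.14 + 13.71 = 241.85 million.
Not in labor force = 36.56 + 3.42 + 19.89 + 29.97 = 89.84 million (those not working and not actively searching are outside the labor force — including those who want a job but have given up searching).
Civilian working-age population = 241.85 + 89.84 = 331.69 million.
Unemployment rate = 13.71 / 241.85 = 5.67%.
Labor force participation rate = 241.85 / 331.69 = 72.91%.

Unemployment rate ≈ 5.67%; labor force participation rate ≈ 72.91%.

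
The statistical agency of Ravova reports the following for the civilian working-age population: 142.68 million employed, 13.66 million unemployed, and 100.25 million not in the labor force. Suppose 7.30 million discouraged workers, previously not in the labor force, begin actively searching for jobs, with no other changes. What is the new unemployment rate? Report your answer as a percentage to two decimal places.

Initially, labor force = 142.68 + 13.66 = 156.34 million, so u = 13.66/156.34 = 8.74%.
After the change, unemployed and labor force both rise by 7.30 → E = 142.68, U = 20.96, labor force = 163.64 million.
New unemployment rate = 20.96 / 163.64 = 12.81%.

New unemployment rate ≈ 12.81%.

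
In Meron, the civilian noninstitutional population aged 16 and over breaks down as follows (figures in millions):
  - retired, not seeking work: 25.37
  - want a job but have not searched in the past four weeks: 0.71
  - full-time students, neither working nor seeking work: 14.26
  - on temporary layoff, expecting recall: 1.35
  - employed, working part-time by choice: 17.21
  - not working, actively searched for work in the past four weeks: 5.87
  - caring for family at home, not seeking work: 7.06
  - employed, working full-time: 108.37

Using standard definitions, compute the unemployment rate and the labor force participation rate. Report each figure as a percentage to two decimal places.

Unemployment rate ≈ 5.44%; labor force participation rate ≈ 73.70%.

Employed = 17.21 + 108.37 = 125.58 million.
Unemployed = 1.35 + 5.87 = 7.22 million (jobless and actively searching, or on temporary layoff).
Labor force = 125.58 + 7.22 = 132.80 million.
Not in labor force = 25.37 + 0.71 + 14.26 + 7.06 = 47.40 million (those not working and not actively searching are outside the labor force — including those who want a job but have given up searching).
Civilian working-age population = 132.80 + 47.40 = 180.20 million.
Unemployment rate = 7.22 / 132.80 = 5.44%.
Labor force participation rate = 132.80 / 180.20 = 73.70%.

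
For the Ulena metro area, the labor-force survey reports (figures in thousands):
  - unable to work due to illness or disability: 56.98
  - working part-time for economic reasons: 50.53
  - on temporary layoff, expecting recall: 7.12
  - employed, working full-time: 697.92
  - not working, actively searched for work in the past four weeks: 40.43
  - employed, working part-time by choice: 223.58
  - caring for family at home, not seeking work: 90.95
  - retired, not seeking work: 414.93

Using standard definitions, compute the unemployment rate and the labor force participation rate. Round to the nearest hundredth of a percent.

Unemployment rate ≈ 4.66%; labor force participation rate ≈ 64.43%.

Employed = 50.53 + 697.92 + 223.58 = 972.03 thousand (anyone who worked, including part-time for economic reasons, counts as employed).
Unemployed = 7.12 + 40.43 = 47.55 thousand (jobless and actively searching, or on temporary layoff).
Labor force = 972.03 + 47.55 = 1,019.58 thousand.
Not in labor force = 56.98 + 90.95 + 414.93 = 562.86 thousand (those not working and not actively searching are outside the labor force).
Civilian working-age population = 1,019.58 + 562.86 = 1,582.44 thousand.
Unemployment rate = 47.55 / 1,019.58 = 4.66%.
Labor force participation rate = 1,019.58 / 1,582.44 = 64.43%.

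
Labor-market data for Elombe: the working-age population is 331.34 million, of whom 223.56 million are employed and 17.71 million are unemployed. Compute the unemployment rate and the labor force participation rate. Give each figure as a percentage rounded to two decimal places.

Unemployment rate ≈ 7.34%; labor force participation rate ≈ 72.82%.

Labor force = employed + unemployed = 223.56 + 17.71 = 241.27 million.
Unemployment rate = 17.71 / 241.27 = 7.34%.
Labor force participation rate = 241.27 / 331.34 = 72.82%.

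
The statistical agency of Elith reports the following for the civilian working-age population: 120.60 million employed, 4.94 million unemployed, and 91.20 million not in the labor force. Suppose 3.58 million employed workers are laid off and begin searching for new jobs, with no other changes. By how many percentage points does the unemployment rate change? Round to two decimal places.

The unemployment rate changes by +2.85 percentage points.

Initially, labor force = 120.60 + 4.94 = 125.54 million, so u = 4.94/125.54 = 3.94%.
After the change, employed falls and unemployed rises by 3.58; labor force unchanged → E = 117.02, U = 8.52, labor force = 125.54 million.
New unemployment rate = 8.52 / 125.54 = 6.79%.
Change = 6.79% − 3.94% = +2.85 percentage points.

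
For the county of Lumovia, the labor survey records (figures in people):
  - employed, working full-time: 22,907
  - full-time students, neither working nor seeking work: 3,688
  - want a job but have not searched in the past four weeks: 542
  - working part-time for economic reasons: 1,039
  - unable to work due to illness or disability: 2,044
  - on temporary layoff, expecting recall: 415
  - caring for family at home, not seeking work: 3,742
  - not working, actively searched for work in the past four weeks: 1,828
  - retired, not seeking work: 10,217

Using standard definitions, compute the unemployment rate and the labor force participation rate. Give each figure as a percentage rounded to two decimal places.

Employed = 22,907 + 1,039 = 23,946 (anyone who worked, including part-time for economic reasons, counts as employed).
Unemployed = 415 + 1,828 = 2,243 (jobless and actively searching, or on temporary layoff).
Labor force = 23,946 + 2,243 = 26,189.
Not in labor force = 3,688 + 542 + 2,044 + 3,742 + 10,217 = 20,233 (those not working and not actively searching are outside the labor force — including those who want a job but have given up searching).
Civilian working-age population = 26,189 + 20,233 = 46,422.
Unemployment rate = 2,243 / 26,189 = 8.56%.
Labor force participation rate = 26,189 / 46,422 = 56.42%.

Unemployment rate ≈ 8.56%; labor force participation rate ≈ 56.42%.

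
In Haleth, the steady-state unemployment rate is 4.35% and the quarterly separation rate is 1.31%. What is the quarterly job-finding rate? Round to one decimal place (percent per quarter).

Job-finding rate ≈ 28.8% per quarter.

From u* = s/(s+f): f = s·(1−u)/u.
f = 1.31 × (1 − 0.0435) / 0.0435 = 1.2530 / 0.0435 ≈ 28.8% per quarter.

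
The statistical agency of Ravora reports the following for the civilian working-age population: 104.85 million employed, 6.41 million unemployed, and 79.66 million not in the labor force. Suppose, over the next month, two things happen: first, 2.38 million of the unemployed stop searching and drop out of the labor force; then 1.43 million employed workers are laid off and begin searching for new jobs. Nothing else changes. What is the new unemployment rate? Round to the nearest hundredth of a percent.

Initially, labor force = 104.85 + 6.41 = 111.26 million, so u = 6.41/111.26 = 5.76%.
After the first change, unemployed and labor force both fall by 2.38 → E = 104.85, U = 4.03, labor force = 108.88 million.
After the second change, employed falls and unemployed rises by 1.43; labor force unchanged → E = 103.42, U = 5.46, labor force = 108.88 million.
New unemployment rate = 5.46 / 108.88 = 5.01%.

New unemployment rate ≈ 5.01%.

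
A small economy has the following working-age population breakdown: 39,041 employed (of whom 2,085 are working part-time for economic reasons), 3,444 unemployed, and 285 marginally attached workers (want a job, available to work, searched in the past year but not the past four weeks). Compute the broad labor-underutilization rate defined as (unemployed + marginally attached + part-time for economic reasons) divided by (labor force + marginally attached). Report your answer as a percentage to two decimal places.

Broad underutilization rate ≈ 13.59%.

Labor force = 39,041 + 3,444 = 42,485.
Numerator = 3,444 + 285 + 2,085 = 5,814.
Denominator = 42,485 + 285 = 42,770.
Broad rate = 5,814 / 42,770 = 13.59%.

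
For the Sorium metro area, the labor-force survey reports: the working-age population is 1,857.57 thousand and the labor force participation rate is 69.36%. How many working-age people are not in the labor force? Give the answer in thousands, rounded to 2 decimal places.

About 569.16 thousand are not in the labor force.

Share not in the labor force = 1 − 0.6936 = 0.3064.
Not in labor force = 0.3064 × 1,857.57 ≈ 569.16 thousand.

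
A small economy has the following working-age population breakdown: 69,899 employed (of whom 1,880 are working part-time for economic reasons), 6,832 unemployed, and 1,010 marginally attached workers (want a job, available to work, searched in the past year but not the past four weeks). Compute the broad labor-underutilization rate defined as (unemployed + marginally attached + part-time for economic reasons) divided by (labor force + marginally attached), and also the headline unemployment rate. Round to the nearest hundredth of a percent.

Broad underutilization rate ≈ 12.51%; headline unemployment rate ≈ 8.90%.

Labor force = 69,899 + 6,832 = 76,731.
Numerator = 6,832 + 1,010 + 1,880 = 9,722.
Denominator = 76,731 + 1,010 = 77,741.
Broad rate = 9,722 / 77,741 = 12.51%.
Headline unemployment rate = 6,832 / 76,731 = 8.90%.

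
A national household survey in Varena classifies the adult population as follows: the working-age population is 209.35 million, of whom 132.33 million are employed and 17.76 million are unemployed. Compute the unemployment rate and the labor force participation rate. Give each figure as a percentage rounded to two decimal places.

Labor force = employed + unemployed = 132.33 + 17.76 = 150.09 million.
Unemployment rate = 17.76 / 150.09 = 11.83%.
Labor force participation rate = 150.09 / 209.35 = 71.69%.

Unemployment rate ≈ 11.83%; labor force participation rate ≈ 71.69%.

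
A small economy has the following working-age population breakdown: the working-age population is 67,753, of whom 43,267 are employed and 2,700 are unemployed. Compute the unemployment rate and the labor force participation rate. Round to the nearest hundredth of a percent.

Labor force = employed + unemployed = 43,267 + 2,700 = 45,967.
Unemployment rate = 2,700 / 45,967 = 5.87%.
Labor force participation rate = 45,967 / 67,753 = 67.84%.

Unemployment rate ≈ 5.87%; labor force participation rate ≈ 67.84%.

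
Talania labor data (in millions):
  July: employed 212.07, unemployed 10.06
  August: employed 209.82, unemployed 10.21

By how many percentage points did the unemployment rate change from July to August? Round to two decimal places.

July: labor force = 212.07 + 10.06 = 222.13; u = 10.06/222.13 = 4.53%.
August: labor force = 209.82 + 10.21 = 220.03; u = 10.21/220.03 = 4.64%.
Change = 4.64% − 4.53% = +0.11 pp.

The unemployment rate changed by +0.11 percentage points.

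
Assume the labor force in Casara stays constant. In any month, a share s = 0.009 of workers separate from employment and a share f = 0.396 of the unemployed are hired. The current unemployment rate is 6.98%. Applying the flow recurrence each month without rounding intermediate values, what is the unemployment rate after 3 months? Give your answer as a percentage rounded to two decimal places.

With a fixed labor force, u_{t+1} = u_t + s·(1−u_t) − f·u_t = u_t·(1−s−f) + s.
Here 1−s−f = 0.595 and s = 0.009.
u_1 = 0.069800 × 0.595 + 0.009 = 0.050531.
u_2 = 0.050531 × 0.595 + 0.009 = 0.039066.
u_3 = 0.039066 × 0.595 + 0.009 = 0.032244.

Unemployment rate after three months ≈ 3.22%.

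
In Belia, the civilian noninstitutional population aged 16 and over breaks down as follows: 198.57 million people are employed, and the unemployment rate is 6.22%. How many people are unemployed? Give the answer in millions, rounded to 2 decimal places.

About 13.17 million are unemployed.

Let U be the number unemployed. The labor force is E + U, and U/(E+U) = 0.0622.
So U = 0.0622 × 198.57 / (1 − 0.0622) = 12.3511 / 0.9378 ≈ 13.17 million.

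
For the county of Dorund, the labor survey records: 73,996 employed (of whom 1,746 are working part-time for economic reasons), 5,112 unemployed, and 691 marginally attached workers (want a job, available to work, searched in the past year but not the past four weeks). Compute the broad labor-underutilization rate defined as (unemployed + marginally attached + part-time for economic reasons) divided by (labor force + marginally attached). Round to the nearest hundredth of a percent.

Broad underutilization rate ≈ 9.46%.

Labor force = 73,996 + 5,112 = 79,108.
Numerator = 5,112 + 691 + 1,746 = 7,549.
Denominator = 79,108 + 691 = 79,799.
Broad rate = 7,549 / 79,799 = 9.46%.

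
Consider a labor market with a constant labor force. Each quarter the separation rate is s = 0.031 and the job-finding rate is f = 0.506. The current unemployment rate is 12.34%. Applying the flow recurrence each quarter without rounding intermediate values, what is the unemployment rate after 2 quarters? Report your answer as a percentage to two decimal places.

Unemployment rate after two quarters ≈ 7.18%.

With a fixed labor force, u_{t+1} = u_t + s·(1−u_t) − f·u_t = u_t·(1−s−f) + s.
Here 1−s−f = 0.463 and s = 0.031.
u_1 = 0.123400 × 0.463 + 0.031 = 0.088134.
u_2 = 0.088134 × 0.463 + 0.031 = 0.071806.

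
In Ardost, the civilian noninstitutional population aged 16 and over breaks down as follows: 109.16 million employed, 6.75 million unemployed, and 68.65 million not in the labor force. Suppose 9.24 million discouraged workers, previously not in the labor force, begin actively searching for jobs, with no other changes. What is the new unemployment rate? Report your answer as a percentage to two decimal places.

Initially, labor force = 109.16 + 6.75 = 115.91 million, so u = 6.75/115.91 = 5.82%.
After the change, unemployed and labor force both rise by 9.24 → E = 109.16, U = 15.99, labor force = 125.15 million.
New unemployment rate = 15.99 / 125.15 = 12.78%.

New unemployment rate ≈ 12.78%.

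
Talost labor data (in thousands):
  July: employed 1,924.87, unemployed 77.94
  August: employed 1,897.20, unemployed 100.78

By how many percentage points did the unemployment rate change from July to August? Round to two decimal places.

July: labor force = 1,924.87 + 77.94 = 2,002.81; u = 77.94/2,002.81 = 3.89%.
August: labor force = 1,897.20 + 100.78 = 1,997.98; u = 100.78/1,997.98 = 5.04%.
Change = 5.04% − 3.89% = +1.15 pp.

The unemployment rate changed by +1.15 percentage points.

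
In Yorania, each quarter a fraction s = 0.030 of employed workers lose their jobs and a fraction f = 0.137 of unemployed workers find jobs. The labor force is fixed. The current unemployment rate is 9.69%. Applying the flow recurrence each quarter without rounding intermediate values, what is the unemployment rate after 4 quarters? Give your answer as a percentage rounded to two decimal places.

With a fixed labor force, u_{t+1} = u_t + s·(1−u_t) − f·u_t = u_t·(1−s−f) + s.
Here 1−s−f = 0.833 and s = 0.030.
u_1 = 0.096900 × 0.833 + 0.030 = 0.110718.
u_2 = 0.110718 × 0.833 + 0.030 = 0.122228.
u_3 = 0.122228 × 0.833 + 0.030 = 0.131816.
u_4 = 0.131816 × 0.833 + 0.030 = 0.139803.

Unemployment rate after four quarters ≈ 13.98%.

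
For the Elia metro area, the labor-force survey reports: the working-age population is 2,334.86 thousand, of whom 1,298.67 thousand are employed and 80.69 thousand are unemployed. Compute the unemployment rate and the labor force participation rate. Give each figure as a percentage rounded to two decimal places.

Labor force = employed + unemployed = 1,298.67 + 80.69 = 1,379.36 thousand.
Unemployment rate = 80.69 / 1,379.36 = 5.85%.
Labor force participation rate = 1,379.36 / 2,334.86 = 59.08%.

Unemployment rate ≈ 5.85%; labor force participation rate ≈ 59.08%.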